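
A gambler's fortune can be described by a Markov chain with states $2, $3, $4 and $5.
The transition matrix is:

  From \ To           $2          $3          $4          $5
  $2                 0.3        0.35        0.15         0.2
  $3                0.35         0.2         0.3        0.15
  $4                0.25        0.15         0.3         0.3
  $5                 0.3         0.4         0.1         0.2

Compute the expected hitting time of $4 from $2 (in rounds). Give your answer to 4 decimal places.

Let t(s) be the expected number of rounds to first reach $4 from state s, with t($4) = 0. Conditioning on the first round:
t($2) = 1 + 0.3·t($2) + 0.35·t($3) + 0.2·t($5)
t($3) = 1 + 0.35·t($2) + 0.2·t($3) + 0.15·t($5)
t($5) = 1 + 0.3·t($2) + 0.4·t($3) + 0.2·t($5)
Solving: t($2) = 5.3295, t($3) = 4.6243, t($5) = 5.5607.
Expected rounds from $2 to $4: 5.3295.

5.3295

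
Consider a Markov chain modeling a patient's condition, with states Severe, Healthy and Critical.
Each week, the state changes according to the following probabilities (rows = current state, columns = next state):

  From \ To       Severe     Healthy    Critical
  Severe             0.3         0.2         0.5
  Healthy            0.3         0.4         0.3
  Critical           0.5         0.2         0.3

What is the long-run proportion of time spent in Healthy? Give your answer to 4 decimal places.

0.2500

Let the stationary distribution be π with π = πP and π_1 + π_2 + π_3 = 1.
π_1 = 0.3·π_1 + 0.3·π_2 + 0.5·π_3
π_2 = 0.2·π_1 + 0.4·π_2 + 0.2·π_3
Solving with the normalization constraint gives π = (0.3750, 0.2500, 0.3750).
So the stationary probability of Healthy is 0.2500.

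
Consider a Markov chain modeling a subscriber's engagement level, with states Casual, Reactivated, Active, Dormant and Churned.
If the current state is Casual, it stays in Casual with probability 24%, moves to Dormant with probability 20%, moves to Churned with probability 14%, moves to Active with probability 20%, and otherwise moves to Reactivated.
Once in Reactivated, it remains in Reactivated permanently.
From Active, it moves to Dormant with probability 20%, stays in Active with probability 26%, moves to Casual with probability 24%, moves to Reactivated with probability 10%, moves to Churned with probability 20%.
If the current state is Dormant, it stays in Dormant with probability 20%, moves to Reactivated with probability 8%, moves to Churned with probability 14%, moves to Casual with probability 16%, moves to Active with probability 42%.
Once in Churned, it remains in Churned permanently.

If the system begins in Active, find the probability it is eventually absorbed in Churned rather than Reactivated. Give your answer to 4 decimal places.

0.5869

Let h(s) be the probability of absorption at Churned starting from transient state s. Then h(Churned) = 1 and h(Reactivated) = 0. By first-step analysis:
h(Casual) = 0.24·h(Casual) + 0.22·0 + 0.2·h(Active) + 0.2·h(Dormant) + 0.14·1
h(Active) = 0.24·h(Casual) + 0.1·0 + 0.26·h(Active) + 0.2·h(Dormant) + 0.2·1
h(Dormant) = 0.16·h(Casual) + 0.08·0 + 0.42·h(Active) + 0.2·h(Dormant) + 0.14·1
Solving: h(Casual) = 0.4917, h(Active) = 0.5869, h(Dormant) = 0.5814.
Starting from Active, the probability is 0.5869.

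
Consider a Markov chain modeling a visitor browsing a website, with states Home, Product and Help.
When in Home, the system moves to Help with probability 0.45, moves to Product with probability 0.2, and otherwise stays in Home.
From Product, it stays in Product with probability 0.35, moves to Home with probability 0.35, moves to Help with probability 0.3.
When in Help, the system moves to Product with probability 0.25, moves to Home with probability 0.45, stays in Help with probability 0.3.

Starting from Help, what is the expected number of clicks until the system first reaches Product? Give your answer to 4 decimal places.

4.3564

Let t(s) be the expected number of clicks to first reach Product from state s, with t(Product) = 0. Conditioning on the first click:
t(Home) = 1 + 0.35·t(Home) + 0.45·t(Help)
t(Help) = 1 + 0.45·t(Home) + 0.3·t(Help)
Solving: t(Home) = 4.5545, t(Help) = 4.3564.
Expected clicks from Help to Product: 4.3564.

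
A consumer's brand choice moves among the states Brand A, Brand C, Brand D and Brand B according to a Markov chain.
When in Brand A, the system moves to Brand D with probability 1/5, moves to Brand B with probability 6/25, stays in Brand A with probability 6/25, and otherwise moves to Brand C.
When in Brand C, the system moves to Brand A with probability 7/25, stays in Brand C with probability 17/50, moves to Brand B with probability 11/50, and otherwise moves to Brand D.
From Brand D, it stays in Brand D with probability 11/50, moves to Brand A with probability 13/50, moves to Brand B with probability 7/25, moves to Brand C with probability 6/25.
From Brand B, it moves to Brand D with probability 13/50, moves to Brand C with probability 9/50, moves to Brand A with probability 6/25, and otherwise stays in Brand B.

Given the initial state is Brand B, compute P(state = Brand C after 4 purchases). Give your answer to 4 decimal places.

Propagate the distribution vector 4 purchases from Brand B.
After 0 purchases: (0.0000, 0.0000, 0.0000, 1.0000)
After 1 purchase: (0.2400, 0.1800, 0.2600, 0.3200)
After 2 purchases: (0.2524, 0.2580, 0.2172, 0.2724)
After 3 purchases: (0.2547, 0.2696, 0.2104, 0.2653)
After 4 purchases: (0.2550, 0.2714, 0.2093, 0.2642)
P(in Brand C after 4 purchases) = 0.2714

0.2714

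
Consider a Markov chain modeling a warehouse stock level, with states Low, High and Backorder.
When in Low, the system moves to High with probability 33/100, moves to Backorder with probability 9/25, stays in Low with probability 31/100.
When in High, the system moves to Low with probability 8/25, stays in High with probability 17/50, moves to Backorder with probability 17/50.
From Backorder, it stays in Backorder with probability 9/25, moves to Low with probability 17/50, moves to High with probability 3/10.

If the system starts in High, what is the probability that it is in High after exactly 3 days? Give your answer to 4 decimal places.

0.3226

Propagate the distribution vector 3 days from High.
After 0 days: (0.0000, 1.0000, 0.0000)
After 1 day: (0.3200, 0.3400, 0.3400)
After 2 days: (0.3236, 0.3232, 0.3532)
After 3 days: (0.3238, 0.3226, 0.3535)
P(in High after 3 days) = 0.3226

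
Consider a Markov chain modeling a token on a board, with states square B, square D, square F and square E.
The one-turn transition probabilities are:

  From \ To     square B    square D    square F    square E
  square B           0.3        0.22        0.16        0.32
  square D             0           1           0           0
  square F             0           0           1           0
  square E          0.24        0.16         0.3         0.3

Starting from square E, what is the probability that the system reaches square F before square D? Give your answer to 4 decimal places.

0.6012

Let h(s) be the probability of absorption at square F starting from transient state s. Then h(square F) = 1 and h(square D) = 0. By first-step analysis:
h(square B) = 0.3·h(square B) + 0.22·0 + 0.16·1 + 0.32·h(square E)
h(square E) = 0.24·h(square B) + 0.16·0 + 0.3·1 + 0.3·h(square E)
Solving: h(square B) = 0.5034, h(square E) = 0.6012.
Starting from square E, the probability is 0.6012.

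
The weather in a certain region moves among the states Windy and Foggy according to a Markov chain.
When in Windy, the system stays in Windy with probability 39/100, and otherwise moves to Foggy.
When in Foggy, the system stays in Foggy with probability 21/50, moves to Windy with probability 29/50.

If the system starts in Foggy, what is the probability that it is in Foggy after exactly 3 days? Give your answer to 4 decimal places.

0.5093

Propagate the distribution vector 3 days from Foggy.
After 0 days: (0.0000, 1.0000)
After 1 day: (0.5800, 0.4200)
After 2 days: (0.4698, 0.5302)
After 3 days: (0.4907, 0.5093)
P(in Foggy after 3 days) = 0.5093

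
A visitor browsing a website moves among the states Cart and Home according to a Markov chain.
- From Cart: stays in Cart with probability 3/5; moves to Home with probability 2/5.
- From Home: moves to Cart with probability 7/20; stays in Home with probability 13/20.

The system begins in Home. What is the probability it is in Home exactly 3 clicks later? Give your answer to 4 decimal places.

Propagate the distribution vector 3 clicks from Home.
After 0 clicks: (0.0000, 1.0000)
After 1 click: (0.3500, 0.6500)
After 2 clicks: (0.4375, 0.5625)
After 3 clicks: (0.4594, 0.5406)
P(in Home after 3 clicks) = 0.5406

0.5406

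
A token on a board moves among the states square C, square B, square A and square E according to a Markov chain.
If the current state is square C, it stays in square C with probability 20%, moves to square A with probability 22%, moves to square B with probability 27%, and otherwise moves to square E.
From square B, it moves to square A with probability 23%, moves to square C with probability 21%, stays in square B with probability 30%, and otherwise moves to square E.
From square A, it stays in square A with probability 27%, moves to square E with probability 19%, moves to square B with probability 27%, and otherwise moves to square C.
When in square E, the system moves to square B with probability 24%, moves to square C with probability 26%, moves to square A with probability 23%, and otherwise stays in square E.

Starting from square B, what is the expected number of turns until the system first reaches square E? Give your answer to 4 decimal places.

Let t(s) be the expected number of turns to first reach square E from state s, with t(square E) = 0. Conditioning on the first turn:
t(square C) = 1 + 0.2·t(square C) + 0.27·t(square B) + 0.22·t(square A)
t(square B) = 1 + 0.21·t(square C) + 0.3·t(square B) + 0.23·t(square A)
t(square A) = 1 + 0.27·t(square C) + 0.27·t(square B) + 0.27·t(square A)
Solving: t(square C) = 3.7322, t(square B) = 3.9294, t(square A) = 4.2036.
Expected turns from square B to square E: 3.9294.

3.9294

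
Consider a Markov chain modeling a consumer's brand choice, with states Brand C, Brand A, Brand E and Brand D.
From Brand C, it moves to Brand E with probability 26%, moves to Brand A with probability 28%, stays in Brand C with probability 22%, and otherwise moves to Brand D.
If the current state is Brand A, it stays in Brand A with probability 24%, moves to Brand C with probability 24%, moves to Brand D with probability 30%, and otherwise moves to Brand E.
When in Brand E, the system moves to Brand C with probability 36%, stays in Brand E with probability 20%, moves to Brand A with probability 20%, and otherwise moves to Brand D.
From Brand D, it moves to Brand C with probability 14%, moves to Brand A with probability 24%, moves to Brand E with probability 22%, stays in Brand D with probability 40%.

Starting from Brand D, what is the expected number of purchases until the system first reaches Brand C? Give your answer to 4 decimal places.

4.7486

Let t(s) be the expected number of purchases to first reach Brand C from state s, with t(Brand C) = 0. Conditioning on the first purchase:
t(Brand A) = 1 + 0.24·t(Brand A) + 0.22·t(Brand E) + 0.3·t(Brand D)
t(Brand E) = 1 + 0.2·t(Brand A) + 0.2·t(Brand E) + 0.24·t(Brand D)
t(Brand D) = 1 + 0.24·t(Brand A) + 0.22·t(Brand E) + 0.4·t(Brand D)
Solving: t(Brand A) = 4.2737, t(Brand E) = 3.7430, t(Brand D) = 4.7486.
Expected purchases from Brand D to Brand C: 4.7486.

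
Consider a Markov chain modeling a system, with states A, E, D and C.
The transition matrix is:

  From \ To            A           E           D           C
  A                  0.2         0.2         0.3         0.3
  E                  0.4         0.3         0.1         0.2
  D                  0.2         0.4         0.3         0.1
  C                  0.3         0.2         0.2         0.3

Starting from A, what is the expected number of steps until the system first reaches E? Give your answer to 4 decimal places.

Let t(s) be the expected number of steps to first reach E from state s, with t(E) = 0. Conditioning on the first step:
t(A) = 1 + 0.2·t(A) + 0.3·t(D) + 0.3·t(C)
t(D) = 1 + 0.2·t(A) + 0.3·t(D) + 0.1·t(C)
t(C) = 1 + 0.3·t(A) + 0.2·t(D) + 0.3·t(C)
Solving: t(A) = 3.9200, t(D) = 3.1200, t(C) = 4.0000.
Expected steps from A to E: 3.9200.

3.9200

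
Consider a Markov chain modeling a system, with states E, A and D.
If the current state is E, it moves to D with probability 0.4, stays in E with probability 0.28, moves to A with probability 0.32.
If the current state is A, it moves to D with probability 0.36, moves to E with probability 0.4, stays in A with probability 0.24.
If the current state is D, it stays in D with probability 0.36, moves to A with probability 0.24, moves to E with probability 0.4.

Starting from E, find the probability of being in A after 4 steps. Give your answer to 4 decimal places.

0.2685

Propagate the distribution vector 4 steps from E.
After 0 steps: (1.0000, 0.0000, 0.0000)
After 1 step: (0.2800, 0.3200, 0.4000)
After 2 steps: (0.3664, 0.2624, 0.3712)
After 3 steps: (0.3560, 0.2693, 0.3747)
After 4 steps: (0.3573, 0.2685, 0.3742)
P(in A after 4 steps) = 0.2685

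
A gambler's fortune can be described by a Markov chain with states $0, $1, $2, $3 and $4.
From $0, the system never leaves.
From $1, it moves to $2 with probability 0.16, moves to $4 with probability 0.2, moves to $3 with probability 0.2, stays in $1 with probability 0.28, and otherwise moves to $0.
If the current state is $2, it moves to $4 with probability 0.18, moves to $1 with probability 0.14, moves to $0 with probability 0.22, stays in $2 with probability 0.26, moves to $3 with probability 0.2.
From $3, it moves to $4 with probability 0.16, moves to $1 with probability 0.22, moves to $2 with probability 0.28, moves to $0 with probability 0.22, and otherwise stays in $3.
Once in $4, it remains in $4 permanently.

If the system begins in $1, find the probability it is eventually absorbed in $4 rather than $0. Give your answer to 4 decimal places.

0.5071

Let h(s) be the probability of absorption at $4 starting from transient state s. Then h($4) = 1 and h($0) = 0. By first-step analysis:
h($1) = 0.16·0 + 0.28·h($1) + 0.16·h($2) + 0.2·h($3) + 0.2·1
h($2) = 0.22·0 + 0.14·h($1) + 0.26·h($2) + 0.2·h($3) + 0.18·1
h($3) = 0.22·0 + 0.22·h($1) + 0.28·h($2) + 0.12·h($3) + 0.16·1
Solving: h($1) = 0.5071, h($2) = 0.4623, h($3) = 0.4557.
Starting from $1, the probability is 0.5071.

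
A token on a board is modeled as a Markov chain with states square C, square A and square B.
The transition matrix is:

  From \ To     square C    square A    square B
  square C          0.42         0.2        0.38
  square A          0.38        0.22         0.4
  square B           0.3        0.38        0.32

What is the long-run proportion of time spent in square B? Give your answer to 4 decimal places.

Let the stationary distribution be π with π = πP and π_1 + π_2 + π_3 = 1.
π_1 = 0.42·π_1 + 0.38·π_2 + 0.3·π_3
π_2 = 0.2·π_1 + 0.22·π_2 + 0.38·π_3
Solving with the normalization constraint gives π = (0.3655, 0.2709, 0.3636).
So the stationary probability of square B is 0.3636.

0.3636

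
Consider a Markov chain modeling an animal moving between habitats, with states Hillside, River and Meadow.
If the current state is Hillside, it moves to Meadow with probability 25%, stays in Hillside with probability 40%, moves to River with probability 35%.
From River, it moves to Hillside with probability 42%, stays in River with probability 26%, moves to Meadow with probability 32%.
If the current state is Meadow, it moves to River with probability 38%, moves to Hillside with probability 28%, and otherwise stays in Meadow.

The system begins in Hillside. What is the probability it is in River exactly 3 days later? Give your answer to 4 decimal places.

0.3296

Propagate the distribution vector 3 days from Hillside.
After 0 days: (1.0000, 0.0000, 0.0000)
After 1 day: (0.4000, 0.3500, 0.2500)
After 2 days: (0.3770, 0.3260, 0.2970)
After 3 days: (0.3709, 0.3296, 0.2996)
P(in River after 3 days) = 0.3296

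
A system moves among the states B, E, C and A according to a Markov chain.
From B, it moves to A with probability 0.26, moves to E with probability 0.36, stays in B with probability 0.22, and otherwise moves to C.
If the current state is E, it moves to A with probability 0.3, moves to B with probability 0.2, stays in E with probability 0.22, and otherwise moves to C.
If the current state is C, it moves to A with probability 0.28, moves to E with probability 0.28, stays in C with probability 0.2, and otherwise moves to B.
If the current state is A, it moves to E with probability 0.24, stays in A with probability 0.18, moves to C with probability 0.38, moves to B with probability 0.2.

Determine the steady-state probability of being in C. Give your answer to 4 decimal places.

0.2591

Let the stationary distribution be π with π = πP and π_1 + π_2 + π_3 + π_4 = 1.
π_1 = 0.22·π_1 + 0.2·π_2 + 0.24·π_3 + 0.2·π_4
π_2 = 0.36·π_1 + 0.22·π_2 + 0.28·π_3 + 0.24·π_4
π_3 = 0.16·π_1 + 0.28·π_2 + 0.2·π_3 + 0.38·π_4
Solving with the normalization constraint gives π = (0.2147, 0.2707, 0.2591, 0.2556).
So the stationary probability of C is 0.2591.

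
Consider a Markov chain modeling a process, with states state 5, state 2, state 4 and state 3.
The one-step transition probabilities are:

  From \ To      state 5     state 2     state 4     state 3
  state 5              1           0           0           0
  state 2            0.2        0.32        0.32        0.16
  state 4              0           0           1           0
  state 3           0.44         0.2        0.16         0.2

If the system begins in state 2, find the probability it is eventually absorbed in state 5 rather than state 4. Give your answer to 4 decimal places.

Let h(s) be the probability of absorption at state 5 starting from transient state s. Then h(state 5) = 1 and h(state 4) = 0. By first-step analysis:
h(state 2) = 0.2·1 + 0.32·h(state 2) + 0.32·0 + 0.16·h(state 3)
h(state 3) = 0.44·1 + 0.2·h(state 2) + 0.16·0 + 0.2·h(state 3)
Solving: h(state 2) = 0.4500, h(state 3) = 0.6625.
Starting from state 2, the probability is 0.4500.

0.4500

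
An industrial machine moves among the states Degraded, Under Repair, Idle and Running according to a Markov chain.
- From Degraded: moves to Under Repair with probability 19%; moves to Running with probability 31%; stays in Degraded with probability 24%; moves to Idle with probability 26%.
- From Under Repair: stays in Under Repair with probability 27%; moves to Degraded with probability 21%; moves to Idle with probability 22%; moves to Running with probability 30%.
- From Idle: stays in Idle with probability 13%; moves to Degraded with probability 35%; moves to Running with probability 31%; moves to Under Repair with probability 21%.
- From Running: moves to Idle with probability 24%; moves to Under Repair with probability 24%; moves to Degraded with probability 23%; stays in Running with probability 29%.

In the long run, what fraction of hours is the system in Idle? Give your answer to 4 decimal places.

Let the stationary distribution be π with π = πP and π_1 + π_2 + π_3 + π_4 = 1.
π_1 = 0.24·π_1 + 0.21·π_2 + 0.35·π_3 + 0.23·π_4
π_2 = 0.19·π_1 + 0.27·π_2 + 0.21·π_3 + 0.24·π_4
π_3 = 0.26·π_1 + 0.22·π_2 + 0.13·π_3 + 0.24·π_4
Solving with the normalization constraint gives π = (0.2540, 0.2276, 0.2167, 0.3017).
So the stationary probability of Idle is 0.2167.

0.2167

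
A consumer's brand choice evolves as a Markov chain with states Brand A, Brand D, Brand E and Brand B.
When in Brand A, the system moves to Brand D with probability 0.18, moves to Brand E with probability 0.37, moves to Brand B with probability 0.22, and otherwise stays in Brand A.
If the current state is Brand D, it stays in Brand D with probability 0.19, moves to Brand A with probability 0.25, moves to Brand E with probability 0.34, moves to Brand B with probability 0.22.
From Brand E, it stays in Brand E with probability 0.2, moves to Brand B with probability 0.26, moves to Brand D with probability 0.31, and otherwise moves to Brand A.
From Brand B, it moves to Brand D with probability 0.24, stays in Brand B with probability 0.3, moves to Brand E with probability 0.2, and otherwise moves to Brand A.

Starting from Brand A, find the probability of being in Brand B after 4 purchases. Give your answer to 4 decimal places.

Propagate the distribution vector 4 purchases from Brand A.
After 0 purchases: (1.0000, 0.0000, 0.0000, 0.0000)
After 1 purchase: (0.2300, 0.1800, 0.3700, 0.2200)
After 2 purchases: (0.2402, 0.2431, 0.2643, 0.2524)
After 3 purchases: (0.2424, 0.2319, 0.2749, 0.2508)
After 4 purchases: (0.2422, 0.2331, 0.2737, 0.2511)
P(in Brand B after 4 purchases) = 0.2511

0.2511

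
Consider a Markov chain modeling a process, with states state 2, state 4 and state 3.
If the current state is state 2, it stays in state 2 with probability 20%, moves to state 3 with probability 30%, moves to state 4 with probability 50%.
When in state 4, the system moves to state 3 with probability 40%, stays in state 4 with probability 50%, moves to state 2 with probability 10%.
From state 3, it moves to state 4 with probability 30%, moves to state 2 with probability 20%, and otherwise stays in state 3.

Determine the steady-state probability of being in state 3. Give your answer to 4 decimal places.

0.4268

Let the stationary distribution be π with π = πP and π_1 + π_2 + π_3 = 1.
π_1 = 0.2·π_1 + 0.1·π_2 + 0.2·π_3
π_2 = 0.5·π_1 + 0.5·π_2 + 0.3·π_3
Solving with the normalization constraint gives π = (0.1585, 0.4146, 0.4268).
So the stationary probability of state 3 is 0.4268.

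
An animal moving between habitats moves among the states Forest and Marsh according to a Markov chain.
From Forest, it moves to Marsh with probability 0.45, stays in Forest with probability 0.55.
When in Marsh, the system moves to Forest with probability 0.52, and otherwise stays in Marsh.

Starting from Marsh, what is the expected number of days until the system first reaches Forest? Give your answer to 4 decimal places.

Let t(s) be the expected number of days to first reach Forest from state s, with t(Forest) = 0. Conditioning on the first day:
t(Marsh) = 1 + 0.48·t(Marsh)
Solving: t(Marsh) = 1.9231.
Expected days from Marsh to Forest: 1.9231.

1.9231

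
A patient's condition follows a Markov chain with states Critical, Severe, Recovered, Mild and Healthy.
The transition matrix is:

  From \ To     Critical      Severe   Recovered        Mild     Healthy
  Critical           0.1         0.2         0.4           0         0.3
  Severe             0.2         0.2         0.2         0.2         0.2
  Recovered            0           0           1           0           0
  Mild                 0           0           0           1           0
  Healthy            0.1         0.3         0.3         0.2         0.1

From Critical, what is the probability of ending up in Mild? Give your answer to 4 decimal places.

Let h(s) be the probability of absorption at Mild starting from transient state s. Then h(Mild) = 1 and h(Recovered) = 0. By first-step analysis:
h(Critical) = 0.1·h(Critical) + 0.2·h(Severe) + 0.4·0 + 0.3·h(Healthy)
h(Severe) = 0.2·h(Critical) + 0.2·h(Severe) + 0.2·0 + 0.2·1 + 0.2·h(Healthy)
h(Healthy) = 0.1·h(Critical) + 0.3·h(Severe) + 0.3·0 + 0.2·1 + 0.1·h(Healthy)
Solving: h(Critical) = 0.2148, h(Severe) = 0.3984, h(Healthy) = 0.3789.
Starting from Critical, the probability is 0.2148.

0.2148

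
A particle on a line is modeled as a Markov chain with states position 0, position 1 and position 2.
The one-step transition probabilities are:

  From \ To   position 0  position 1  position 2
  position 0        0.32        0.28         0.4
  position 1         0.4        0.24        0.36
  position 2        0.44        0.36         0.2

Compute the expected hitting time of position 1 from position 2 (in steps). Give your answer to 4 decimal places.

3.0435

Let t(s) be the expected number of steps to first reach position 1 from state s, with t(position 1) = 0. Conditioning on the first step:
t(position 0) = 1 + 0.32·t(position 0) + 0.4·t(position 2)
t(position 2) = 1 + 0.44·t(position 0) + 0.2·t(position 2)
Solving: t(position 0) = 3.2609, t(position 2) = 3.0435.
Expected steps from position 2 to position 1: 3.0435.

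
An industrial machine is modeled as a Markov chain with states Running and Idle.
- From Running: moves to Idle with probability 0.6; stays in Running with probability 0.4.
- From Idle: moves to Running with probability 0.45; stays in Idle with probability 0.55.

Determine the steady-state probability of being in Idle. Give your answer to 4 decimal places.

Let the stationary distribution be π with π = πP and π_1 + π_2 = 1.
π_1 = 0.4·π_1 + 0.45·π_2
Solving with the normalization constraint gives π = (0.4286, 0.5714).
So the stationary probability of Idle is 0.5714.

0.5714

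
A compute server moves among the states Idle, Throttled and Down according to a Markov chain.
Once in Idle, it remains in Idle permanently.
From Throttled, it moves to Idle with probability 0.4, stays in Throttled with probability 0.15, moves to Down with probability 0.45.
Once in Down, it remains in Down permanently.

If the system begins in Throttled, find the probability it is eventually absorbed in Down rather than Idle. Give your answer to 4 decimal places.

Let h(s) be the probability of absorption at Down starting from transient state s. Then h(Down) = 1 and h(Idle) = 0. By first-step analysis:
h(Throttled) = 0.4·0 + 0.15·h(Throttled) + 0.45·1
Solving: h(Throttled) = 0.5294.
Starting from Throttled, the probability is 0.5294.

0.5294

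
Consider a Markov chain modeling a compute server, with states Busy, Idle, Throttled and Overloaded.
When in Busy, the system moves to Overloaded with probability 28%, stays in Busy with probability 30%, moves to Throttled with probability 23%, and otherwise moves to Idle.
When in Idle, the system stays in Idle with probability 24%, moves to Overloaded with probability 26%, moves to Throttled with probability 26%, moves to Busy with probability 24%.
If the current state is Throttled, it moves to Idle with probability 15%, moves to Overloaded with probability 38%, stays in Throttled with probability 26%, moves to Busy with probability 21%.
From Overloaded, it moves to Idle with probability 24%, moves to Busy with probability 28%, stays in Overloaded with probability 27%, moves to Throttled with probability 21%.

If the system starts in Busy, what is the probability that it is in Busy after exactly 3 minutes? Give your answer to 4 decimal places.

0.2605

Propagate the distribution vector 3 minutes from Busy.
After 0 minutes: (1.0000, 0.0000, 0.0000, 0.0000)
After 1 minute: (0.3000, 0.1900, 0.2300, 0.2800)
After 2 minutes: (0.2623, 0.2043, 0.2370, 0.2964)
After 3 minutes: (0.2605, 0.2056, 0.2373, 0.2967)
P(in Busy after 3 minutes) = 0.2605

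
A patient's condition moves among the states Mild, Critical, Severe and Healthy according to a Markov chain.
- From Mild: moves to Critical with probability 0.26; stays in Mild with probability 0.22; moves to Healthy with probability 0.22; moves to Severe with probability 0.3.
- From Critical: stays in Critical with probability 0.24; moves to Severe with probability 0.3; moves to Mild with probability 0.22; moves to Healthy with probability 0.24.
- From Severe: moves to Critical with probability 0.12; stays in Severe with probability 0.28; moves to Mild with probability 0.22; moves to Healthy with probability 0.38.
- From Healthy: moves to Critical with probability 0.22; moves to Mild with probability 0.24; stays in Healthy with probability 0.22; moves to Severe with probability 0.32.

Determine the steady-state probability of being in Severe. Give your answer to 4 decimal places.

Let the stationary distribution be π with π = πP and π_1 + π_2 + π_3 + π_4 = 1.
π_1 = 0.22·π_1 + 0.22·π_2 + 0.22·π_3 + 0.24·π_4
π_2 = 0.26·π_1 + 0.24·π_2 + 0.12·π_3 + 0.22·π_4
π_3 = 0.3·π_1 + 0.3·π_2 + 0.28·π_3 + 0.32·π_4
Solving with the normalization constraint gives π = (0.2254, 0.2031, 0.2995, 0.2720).
So the stationary probability of Severe is 0.2995.

0.2995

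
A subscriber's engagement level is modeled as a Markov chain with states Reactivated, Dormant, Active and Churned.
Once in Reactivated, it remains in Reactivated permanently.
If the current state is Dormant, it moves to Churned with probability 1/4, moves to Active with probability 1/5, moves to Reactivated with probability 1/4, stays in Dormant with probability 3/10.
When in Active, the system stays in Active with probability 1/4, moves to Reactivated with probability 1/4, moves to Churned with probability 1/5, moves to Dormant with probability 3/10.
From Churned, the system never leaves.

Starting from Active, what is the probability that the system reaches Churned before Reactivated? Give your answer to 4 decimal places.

0.4624

Let h(s) be the probability of absorption at Churned starting from transient state s. Then h(Churned) = 1 and h(Reactivated) = 0. By first-step analysis:
h(Dormant) = 0.25·0 + 0.3·h(Dormant) + 0.2·h(Active) + 0.25·1
h(Active) = 0.25·0 + 0.3·h(Dormant) + 0.25·h(Active) + 0.2·1
Solving: h(Dormant) = 0.4892, h(Active) = 0.4624.
Starting from Active, the probability is 0.4624.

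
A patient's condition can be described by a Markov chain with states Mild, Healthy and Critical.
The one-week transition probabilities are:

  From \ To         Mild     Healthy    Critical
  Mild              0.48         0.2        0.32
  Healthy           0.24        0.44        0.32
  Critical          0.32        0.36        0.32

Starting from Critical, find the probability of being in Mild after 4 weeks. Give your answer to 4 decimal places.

Propagate the distribution vector 4 weeks from Critical.
After 0 weeks: (0.0000, 0.0000, 1.0000)
After 1 week: (0.3200, 0.3600, 0.3200)
After 2 weeks: (0.3424, 0.3376, 0.3200)
After 3 weeks: (0.3478, 0.3322, 0.3200)
After 4 weeks: (0.3491, 0.3309, 0.3200)
P(in Mild after 4 weeks) = 0.3491

0.3491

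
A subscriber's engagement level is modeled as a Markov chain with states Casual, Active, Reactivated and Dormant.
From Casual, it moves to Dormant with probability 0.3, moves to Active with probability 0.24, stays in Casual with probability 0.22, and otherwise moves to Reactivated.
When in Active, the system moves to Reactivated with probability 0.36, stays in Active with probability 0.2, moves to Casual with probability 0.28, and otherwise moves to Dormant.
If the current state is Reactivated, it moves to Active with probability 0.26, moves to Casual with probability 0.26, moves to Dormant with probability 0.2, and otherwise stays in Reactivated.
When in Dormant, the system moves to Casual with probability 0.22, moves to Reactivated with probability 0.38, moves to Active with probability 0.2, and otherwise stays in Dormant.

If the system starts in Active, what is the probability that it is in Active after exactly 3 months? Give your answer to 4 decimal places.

0.2279

Propagate the distribution vector 3 months from Active.
After 0 months: (0.0000, 1.0000, 0.0000, 0.0000)
After 1 month: (0.2800, 0.2000, 0.3600, 0.1600)
After 2 months: (0.2464, 0.2328, 0.3008, 0.2200)
After 3 months: (0.2460, 0.2279, 0.3108, 0.2153)
P(in Active after 3 months) = 0.2279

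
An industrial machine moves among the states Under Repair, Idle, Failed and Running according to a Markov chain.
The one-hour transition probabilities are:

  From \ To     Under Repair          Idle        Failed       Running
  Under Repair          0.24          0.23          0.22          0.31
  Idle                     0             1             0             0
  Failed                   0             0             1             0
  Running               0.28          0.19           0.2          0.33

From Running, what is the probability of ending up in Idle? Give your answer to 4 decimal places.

Let h(s) be the probability of absorption at Idle starting from transient state s. Then h(Idle) = 1 and h(Failed) = 0. By first-step analysis:
h(Under Repair) = 0.24·h(Under Repair) + 0.23·1 + 0.22·0 + 0.31·h(Running)
h(Running) = 0.28·h(Under Repair) + 0.19·1 + 0.2·0 + 0.33·h(Running)
Solving: h(Under Repair) = 0.5043, h(Running) = 0.4943.
Starting from Running, the probability is 0.4943.

0.4943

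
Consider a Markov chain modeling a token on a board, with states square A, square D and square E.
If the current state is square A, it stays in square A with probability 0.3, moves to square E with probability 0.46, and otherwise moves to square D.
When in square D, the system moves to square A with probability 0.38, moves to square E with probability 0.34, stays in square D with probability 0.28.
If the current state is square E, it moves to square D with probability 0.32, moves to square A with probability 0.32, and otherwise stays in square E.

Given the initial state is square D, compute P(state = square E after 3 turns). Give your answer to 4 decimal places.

0.3874

Propagate the distribution vector 3 turns from square D.
After 0 turns: (0.0000, 1.0000, 0.0000)
After 1 turn: (0.3800, 0.2800, 0.3400)
After 2 turns: (0.3292, 0.2784, 0.3924)
After 3 turns: (0.3301, 0.2825, 0.3874)
P(in square E after 3 turns) = 0.3874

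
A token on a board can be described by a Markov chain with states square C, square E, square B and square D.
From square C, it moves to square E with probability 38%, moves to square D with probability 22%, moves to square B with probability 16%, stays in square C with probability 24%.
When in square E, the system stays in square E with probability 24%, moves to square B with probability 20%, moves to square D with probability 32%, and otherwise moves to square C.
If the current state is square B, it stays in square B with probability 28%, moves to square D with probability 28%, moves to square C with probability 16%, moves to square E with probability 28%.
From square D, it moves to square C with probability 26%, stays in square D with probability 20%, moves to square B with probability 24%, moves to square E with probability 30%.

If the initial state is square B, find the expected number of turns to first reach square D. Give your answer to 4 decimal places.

Let t(s) be the expected number of turns to first reach square D from state s, with t(square D) = 0. Conditioning on the first turn:
t(square C) = 1 + 0.24·t(square C) + 0.38·t(square E) + 0.16·t(square B)
t(square E) = 1 + 0.24·t(square C) + 0.24·t(square E) + 0.2·t(square B)
t(square B) = 1 + 0.16·t(square C) + 0.28·t(square E) + 0.28·t(square B)
Solving: t(square C) = 3.7967, t(square E) = 3.4560, t(square B) = 3.5766.
Expected turns from square B to square D: 3.5766.

3.5766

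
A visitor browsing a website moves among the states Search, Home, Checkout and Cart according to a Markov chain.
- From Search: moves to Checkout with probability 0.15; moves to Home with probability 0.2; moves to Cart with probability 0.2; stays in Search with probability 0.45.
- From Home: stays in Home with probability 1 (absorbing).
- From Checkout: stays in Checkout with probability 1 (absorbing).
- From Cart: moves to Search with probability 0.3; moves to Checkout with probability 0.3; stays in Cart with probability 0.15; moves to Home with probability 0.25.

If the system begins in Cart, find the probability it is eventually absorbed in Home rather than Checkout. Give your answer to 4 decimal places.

Let h(s) be the probability of absorption at Home starting from transient state s. Then h(Home) = 1 and h(Checkout) = 0. By first-step analysis:
h(Search) = 0.45·h(Search) + 0.2·1 + 0.15·0 + 0.2·h(Cart)
h(Cart) = 0.3·h(Search) + 0.25·1 + 0.3·0 + 0.15·h(Cart)
Solving: h(Search) = 0.5399, h(Cart) = 0.4847.
Starting from Cart, the probability is 0.4847.

0.4847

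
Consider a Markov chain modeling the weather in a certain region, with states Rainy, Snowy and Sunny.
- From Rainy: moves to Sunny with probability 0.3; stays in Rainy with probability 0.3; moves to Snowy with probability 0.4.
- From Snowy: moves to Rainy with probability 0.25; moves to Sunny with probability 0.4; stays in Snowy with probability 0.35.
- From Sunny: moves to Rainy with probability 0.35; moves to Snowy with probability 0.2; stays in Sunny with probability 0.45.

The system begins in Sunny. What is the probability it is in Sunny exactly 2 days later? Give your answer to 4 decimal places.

Sum over the intermediate state after 1 day:
P = P(Sunny→Rainy)·P(Rainy→Sunny) + P(Sunny→Snowy)·P(Snowy→Sunny) + P(Sunny→Sunny)·P(Sunny→Sunny)
  = 0.35×0.3 + 0.2×0.4 + 0.45×0.45
  = 0.1050 + 0.0800 + 0.2025 = 0.3875

0.3875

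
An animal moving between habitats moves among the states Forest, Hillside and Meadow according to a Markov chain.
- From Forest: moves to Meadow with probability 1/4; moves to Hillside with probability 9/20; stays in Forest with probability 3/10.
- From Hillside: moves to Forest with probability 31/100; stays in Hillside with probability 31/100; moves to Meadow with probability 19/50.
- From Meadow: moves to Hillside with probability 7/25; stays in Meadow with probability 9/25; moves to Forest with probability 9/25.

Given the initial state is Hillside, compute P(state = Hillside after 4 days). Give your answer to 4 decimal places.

0.3453

Propagate the distribution vector 4 days from Hillside.
After 0 days: (0.0000, 1.0000, 0.0000)
After 1 day: (0.3100, 0.3100, 0.3800)
After 2 days: (0.3259, 0.3420, 0.3321)
After 3 days: (0.3233, 0.3457, 0.3310)
After 4 days: (0.3233, 0.3453, 0.3313)
P(in Hillside after 4 days) = 0.3453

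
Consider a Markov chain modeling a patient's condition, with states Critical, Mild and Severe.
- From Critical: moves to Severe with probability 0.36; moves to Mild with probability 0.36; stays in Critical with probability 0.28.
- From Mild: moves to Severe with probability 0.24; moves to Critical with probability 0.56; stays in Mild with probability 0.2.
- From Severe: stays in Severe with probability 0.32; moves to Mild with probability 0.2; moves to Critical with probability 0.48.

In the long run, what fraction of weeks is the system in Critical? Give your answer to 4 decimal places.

0.4178

Let the stationary distribution be π with π = πP and π_1 + π_2 + π_3 = 1.
π_1 = 0.28·π_1 + 0.56·π_2 + 0.48·π_3
π_2 = 0.36·π_1 + 0.2·π_2 + 0.2·π_3
Solving with the normalization constraint gives π = (0.4178, 0.2668, 0.3154).
So the stationary probability of Critical is 0.4178.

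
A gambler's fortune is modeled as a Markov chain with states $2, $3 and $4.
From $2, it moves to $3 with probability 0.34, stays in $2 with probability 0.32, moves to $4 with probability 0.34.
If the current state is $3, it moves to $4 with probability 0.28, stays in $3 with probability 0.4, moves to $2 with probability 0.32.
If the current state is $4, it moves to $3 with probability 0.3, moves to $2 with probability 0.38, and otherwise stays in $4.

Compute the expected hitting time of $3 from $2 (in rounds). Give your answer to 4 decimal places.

3.0612

Let t(s) be the expected number of rounds to first reach $3 from state s, with t($3) = 0. Conditioning on the first round:
t($2) = 1 + 0.32·t($2) + 0.34·t($4)
t($4) = 1 + 0.38·t($2) + 0.32·t($4)
Solving: t($2) = 3.0612, t($4) = 3.1813.
Expected rounds from $2 to $3: 3.0612.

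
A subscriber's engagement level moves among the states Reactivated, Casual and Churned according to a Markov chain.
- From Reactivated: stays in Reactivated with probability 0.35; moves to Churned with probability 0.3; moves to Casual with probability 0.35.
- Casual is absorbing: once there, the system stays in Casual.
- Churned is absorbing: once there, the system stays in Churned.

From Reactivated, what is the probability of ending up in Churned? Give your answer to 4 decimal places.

Let h(s) be the probability of absorption at Churned starting from transient state s. Then h(Churned) = 1 and h(Casual) = 0. By first-step analysis:
h(Reactivated) = 0.35·h(Reactivated) + 0.35·0 + 0.3·1
Solving: h(Reactivated) = 0.4615.
Starting from Reactivated, the probability is 0.4615.

0.4615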